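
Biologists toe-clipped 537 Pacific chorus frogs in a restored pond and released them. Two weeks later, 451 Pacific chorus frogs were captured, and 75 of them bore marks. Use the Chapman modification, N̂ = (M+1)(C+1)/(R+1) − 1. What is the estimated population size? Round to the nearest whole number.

N ≈ 3199

N̂ = (537+1)(451+1)/(75+1) − 1 = 538·452/76 − 1
= 243176/76 − 1 ≈ 3199.7 − 1 ≈ 3198.7 → 3199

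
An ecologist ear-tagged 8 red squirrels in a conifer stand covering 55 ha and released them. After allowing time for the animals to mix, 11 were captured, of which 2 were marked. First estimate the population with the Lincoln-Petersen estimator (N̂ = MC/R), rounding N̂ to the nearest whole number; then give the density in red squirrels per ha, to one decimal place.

N̂ = 8·11/2 = 88/2 = 44
Density = N̂ / area = 44 / 55 ≈ 0.80 → 0.8 per ha

density ≈ 0.8 red squirrels per ha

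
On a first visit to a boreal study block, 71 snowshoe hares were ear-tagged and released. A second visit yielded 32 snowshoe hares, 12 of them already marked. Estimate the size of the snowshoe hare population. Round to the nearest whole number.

N ≈ 189

N = (71 × 32) / 12 = 2272 / 12 ≈ 189.3 → 189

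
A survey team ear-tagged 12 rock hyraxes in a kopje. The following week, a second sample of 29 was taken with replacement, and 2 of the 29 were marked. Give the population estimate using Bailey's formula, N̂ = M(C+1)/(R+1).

N̂ = 12·(29+1)/(2+1) = 12·30/3 = 360/3 = 120

N = 120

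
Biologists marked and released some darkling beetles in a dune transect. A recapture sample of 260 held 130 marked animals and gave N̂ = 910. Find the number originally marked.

M = 455

From N = M·C/R: M = N·R / C = 910·130 / 260 = 118300 / 260 = 455.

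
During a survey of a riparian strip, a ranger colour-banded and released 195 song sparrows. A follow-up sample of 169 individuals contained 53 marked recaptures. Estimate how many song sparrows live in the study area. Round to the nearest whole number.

N = (195 × 169) / 53 = 32955 / 53 ≈ 621.8 → 622

N ≈ 622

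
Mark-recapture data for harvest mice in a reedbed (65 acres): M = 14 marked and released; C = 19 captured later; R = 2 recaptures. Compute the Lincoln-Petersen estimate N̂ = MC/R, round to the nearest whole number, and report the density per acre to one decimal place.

N̂ = 14·19/2 = 266/2 = 133
Density = N̂ / area = 133 / 65 ≈ 2.046 → 2.0 per acre

density ≈ 2.0 harvest mice per acre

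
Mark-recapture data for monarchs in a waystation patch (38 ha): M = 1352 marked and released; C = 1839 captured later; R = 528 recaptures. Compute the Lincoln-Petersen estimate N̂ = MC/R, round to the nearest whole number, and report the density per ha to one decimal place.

N̂ = 1352·1839/528 = 2486328/528 ≈ 4709.0 → 4709
Density = N̂ / area = 4709 / 38 ≈ 123.92 → 123.9 per ha

density ≈ 123.9 monarchs per ha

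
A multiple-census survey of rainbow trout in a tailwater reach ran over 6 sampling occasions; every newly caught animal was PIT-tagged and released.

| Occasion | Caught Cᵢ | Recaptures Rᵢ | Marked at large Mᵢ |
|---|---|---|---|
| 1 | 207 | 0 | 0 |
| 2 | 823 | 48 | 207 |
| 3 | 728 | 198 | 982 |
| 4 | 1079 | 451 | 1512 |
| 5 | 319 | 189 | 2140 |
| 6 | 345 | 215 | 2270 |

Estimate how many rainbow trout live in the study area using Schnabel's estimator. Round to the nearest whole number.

Σ MᵢCᵢ = 0·207 + 207·823 + 982·728 + 1512·1079 + 2140·319 + 2270·345 = 0 + 170361 + 714896 + 1631448 + 682660 + 783150 = 3982515
Σ Rᵢ = 0 + 48 + 198 + 451 + 189 + 215 = 1101
N̂ = 3982515 / 1101 ≈ 3617.2 → 3617

N ≈ 3617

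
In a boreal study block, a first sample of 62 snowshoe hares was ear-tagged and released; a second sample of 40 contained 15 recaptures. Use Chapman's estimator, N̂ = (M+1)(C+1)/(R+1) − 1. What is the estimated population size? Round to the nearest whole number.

N̂ = (62+1)(40+1)/(15+1) − 1 = 63·41/16 − 1
= 2583/16 − 1 ≈ 161.4 − 1 ≈ 160.4 → 160

N ≈ 160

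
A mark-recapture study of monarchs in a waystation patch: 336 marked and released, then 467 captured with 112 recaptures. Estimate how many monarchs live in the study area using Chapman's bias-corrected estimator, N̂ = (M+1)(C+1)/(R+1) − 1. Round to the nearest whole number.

N̂ = (336+1)(467+1)/(112+1) − 1 = 337·468/113 − 1
= 157716/113 − 1 ≈ 1395.7 − 1 ≈ 1394.7 → 1395

N ≈ 1395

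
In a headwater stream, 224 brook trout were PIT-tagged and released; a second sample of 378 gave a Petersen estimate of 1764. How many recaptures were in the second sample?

R = 48

From N = M·C/R: R = M·C / N = 224·378 / 1764 = 84672 / 1764 = 48.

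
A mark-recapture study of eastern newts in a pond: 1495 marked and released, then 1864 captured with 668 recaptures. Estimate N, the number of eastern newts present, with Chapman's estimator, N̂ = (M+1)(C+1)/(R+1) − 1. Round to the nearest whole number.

N̂ = (1495+1)(1864+1)/(668+1) − 1 = 1496·1865/669 − 1
= 2790040/669 − 1 ≈ 4170.46 − 1 ≈ 4169.46 → 4169

N ≈ 4169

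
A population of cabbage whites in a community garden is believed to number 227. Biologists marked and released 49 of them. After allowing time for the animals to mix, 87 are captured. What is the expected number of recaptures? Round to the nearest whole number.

expected recaptures ≈ 19

The marked fraction of the population is 49/227, so in a sample of 87 expect C·(M/N) marked.
E[R] = 49 × 87 / 227 = 4263 / 227 ≈ 18.8 → 19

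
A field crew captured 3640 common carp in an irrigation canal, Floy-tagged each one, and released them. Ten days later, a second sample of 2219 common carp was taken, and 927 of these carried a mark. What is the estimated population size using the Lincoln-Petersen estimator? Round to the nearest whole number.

The marked fraction in the recapture sample should equal the marked fraction in the population: 927/2219 = 3640/N.
N = (3640 × 2219) / 927 = 8077160 / 927 ≈ 8713.2 → 8713

N ≈ 8713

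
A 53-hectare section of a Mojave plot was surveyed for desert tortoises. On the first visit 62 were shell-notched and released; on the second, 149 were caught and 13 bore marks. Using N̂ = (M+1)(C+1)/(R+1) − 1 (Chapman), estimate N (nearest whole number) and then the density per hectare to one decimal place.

N̂ = 63·150/14 − 1 = 9450/14 − 1 = 674
Density = N̂ / area = 674 / 53 ≈ 12.72 → 12.7 per hectare

density ≈ 12.7 desert tortoises per hectare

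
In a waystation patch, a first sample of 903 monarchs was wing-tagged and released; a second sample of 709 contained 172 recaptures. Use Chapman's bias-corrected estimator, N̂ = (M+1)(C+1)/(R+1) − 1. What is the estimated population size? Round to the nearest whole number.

N̂ = (903+1)(709+1)/(172+1) − 1 = 904·710/173 − 1
= 641840/173 − 1 ≈ 3710.1 − 1 ≈ 3709.1 → 3709

N ≈ 3709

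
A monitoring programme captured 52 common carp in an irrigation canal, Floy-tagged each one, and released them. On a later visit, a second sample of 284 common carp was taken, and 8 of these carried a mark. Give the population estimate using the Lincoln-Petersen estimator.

N = 1846

If marked individuals mix randomly, R/C ≈ M/N, giving N ≈ M·C/R.
N = (52 × 284) / 8 = 14768 / 8 = 1846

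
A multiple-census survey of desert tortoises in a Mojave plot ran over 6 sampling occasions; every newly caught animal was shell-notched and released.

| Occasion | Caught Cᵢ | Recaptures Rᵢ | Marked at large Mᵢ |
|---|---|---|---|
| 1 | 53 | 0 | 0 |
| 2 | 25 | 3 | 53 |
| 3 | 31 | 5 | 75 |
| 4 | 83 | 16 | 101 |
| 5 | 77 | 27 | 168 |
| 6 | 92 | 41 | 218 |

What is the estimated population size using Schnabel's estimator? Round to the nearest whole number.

N ≈ 489

Σ MᵢCᵢ = 0·53 + 53·25 + 75·31 + 101·83 + 168·77 + 218·92 = 0 + 1325 + 2325 + 8383 + 12936 + 20056 = 45025
Σ Rᵢ = 0 + 3 + 5 + 16 + 27 + 41 = 92
N̂ = 45025 / 92 ≈ 489.4 → 489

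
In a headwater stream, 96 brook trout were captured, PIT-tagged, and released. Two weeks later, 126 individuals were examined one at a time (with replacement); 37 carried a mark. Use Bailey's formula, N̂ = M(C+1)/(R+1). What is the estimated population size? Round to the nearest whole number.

N̂ = 96·(126+1)/(37+1) = 96·127/38 = 12192/38 ≈ 320.8 → 321

N ≈ 321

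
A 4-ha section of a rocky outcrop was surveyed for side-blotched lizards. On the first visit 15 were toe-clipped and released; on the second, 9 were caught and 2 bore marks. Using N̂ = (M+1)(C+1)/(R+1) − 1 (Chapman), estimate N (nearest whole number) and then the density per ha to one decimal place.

density ≈ 13.0 side-blotched lizards per ha

N̂ = 16·10/3 − 1 = 160/3 − 1 ≈ 52.3 → 52
Density = N̂ / area = 52 / 4 = 13.0 per ha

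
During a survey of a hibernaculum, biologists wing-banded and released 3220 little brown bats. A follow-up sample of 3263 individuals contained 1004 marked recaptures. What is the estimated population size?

N = 10,465

N = (3220 × 3263) / 1004 = 10506860 / 1004 = 10465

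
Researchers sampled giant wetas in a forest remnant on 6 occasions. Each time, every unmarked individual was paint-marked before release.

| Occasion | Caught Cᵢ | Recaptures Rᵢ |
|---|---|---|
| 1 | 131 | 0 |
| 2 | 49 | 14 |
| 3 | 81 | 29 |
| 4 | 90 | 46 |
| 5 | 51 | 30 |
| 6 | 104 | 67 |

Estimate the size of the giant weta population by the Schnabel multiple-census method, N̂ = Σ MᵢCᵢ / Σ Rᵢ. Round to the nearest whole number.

Marked at large before each occasion: Mᵢ = Σⱼ<ᵢ (Cⱼ − Rⱼ) → M1=0, M2=131, M3=166, M4=218, M5=262, M6=283
Σ MᵢCᵢ = 0·131 + 131·49 + 166·81 + 218·90 + 262·51 + 283·104 = 0 + 6419 + 13446 + 19620 + 13362 + 29432 = 82279
Σ Rᵢ = 0 + 14 + 29 + 46 + 30 + 67 = 186
N̂ = 82279 / 186 ≈ 442.4 → 442

N ≈ 442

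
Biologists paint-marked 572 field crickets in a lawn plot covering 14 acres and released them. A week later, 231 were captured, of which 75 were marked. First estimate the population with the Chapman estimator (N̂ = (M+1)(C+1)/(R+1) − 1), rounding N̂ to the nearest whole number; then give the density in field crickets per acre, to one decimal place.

density ≈ 124.9 field crickets per acre

N̂ = 573·232/76 − 1 = 132936/76 − 1 ≈ 1748.2 → 1748
Density = N̂ / area = 1748 / 14 ≈ 124.86 → 124.9 per acre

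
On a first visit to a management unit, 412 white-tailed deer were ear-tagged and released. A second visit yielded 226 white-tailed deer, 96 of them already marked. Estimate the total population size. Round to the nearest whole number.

N ≈ 970

N = (412 × 226) / 96 = 93112 / 96 ≈ 969.9 → 970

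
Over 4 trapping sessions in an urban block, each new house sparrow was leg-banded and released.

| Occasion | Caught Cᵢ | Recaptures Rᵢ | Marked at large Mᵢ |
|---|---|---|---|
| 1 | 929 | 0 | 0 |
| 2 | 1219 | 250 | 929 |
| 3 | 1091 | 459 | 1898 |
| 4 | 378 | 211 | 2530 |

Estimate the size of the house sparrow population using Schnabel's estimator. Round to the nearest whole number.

Σ MᵢCᵢ = 0·929 + 929·1219 + 1898·1091 + 2530·378 = 0 + 1132451 + 2070718 + 956340 = 4159509
Σ Rᵢ = 0 + 250 + 459 + 211 = 920
N̂ = 4159509 / 920 ≈ 4521.2 → 4521

N ≈ 4521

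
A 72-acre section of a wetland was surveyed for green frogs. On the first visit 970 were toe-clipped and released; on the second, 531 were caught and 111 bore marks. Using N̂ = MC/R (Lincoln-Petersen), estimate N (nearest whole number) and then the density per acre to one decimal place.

density ≈ 64.4 green frogs per acre

N̂ = 970·531/111 = 515070/111 ≈ 4640.3 → 4640
Density = N̂ / area = 4640 / 72 ≈ 64.44 → 64.4 per acre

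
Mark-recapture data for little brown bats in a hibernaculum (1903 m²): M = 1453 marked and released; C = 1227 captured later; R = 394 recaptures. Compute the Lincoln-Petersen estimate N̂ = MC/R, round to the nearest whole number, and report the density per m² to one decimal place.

N̂ = 1453·1227/394 = 1782831/394 ≈ 4525.0 → 4525
Density = N̂ / area = 4525 / 1903 ≈ 2.38 → 2.4 per m²

density ≈ 2.4 little brown bats per m²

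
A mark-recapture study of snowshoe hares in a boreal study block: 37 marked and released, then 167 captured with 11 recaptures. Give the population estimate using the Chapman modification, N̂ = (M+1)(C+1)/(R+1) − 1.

N = 531

N̂ = (37+1)(167+1)/(11+1) − 1 = 38·168/12 − 1
= 6384/12 − 1 = 532 − 1 = 531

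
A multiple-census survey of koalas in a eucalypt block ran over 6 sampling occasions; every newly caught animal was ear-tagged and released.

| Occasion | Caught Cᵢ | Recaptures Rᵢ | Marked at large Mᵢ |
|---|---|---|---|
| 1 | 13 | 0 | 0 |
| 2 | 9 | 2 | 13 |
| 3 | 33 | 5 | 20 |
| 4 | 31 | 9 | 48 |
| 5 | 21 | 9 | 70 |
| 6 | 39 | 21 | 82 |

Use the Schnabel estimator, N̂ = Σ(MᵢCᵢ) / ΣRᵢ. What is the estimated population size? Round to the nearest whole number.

N ≈ 151

Σ MᵢCᵢ = 0·13 + 13·9 + 20·33 + 48·31 + 70·21 + 82·39 = 0 + 117 + 660 + 1488 + 1470 + 3198 = 6933
Σ Rᵢ = 0 + 2 + 5 + 9 + 9 + 21 = 46
N̂ = 6933 / 46 ≈ 150.7 → 151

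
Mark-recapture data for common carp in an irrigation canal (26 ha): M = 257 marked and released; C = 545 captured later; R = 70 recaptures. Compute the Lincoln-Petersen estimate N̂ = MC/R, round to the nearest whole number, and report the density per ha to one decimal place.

N̂ = 257·545/70 = 140065/70 ≈ 2000.9 → 2001
Density = N̂ / area = 2001 / 26 ≈ 76.96 → 77.0 per ha

density ≈ 77.0 common carp per ha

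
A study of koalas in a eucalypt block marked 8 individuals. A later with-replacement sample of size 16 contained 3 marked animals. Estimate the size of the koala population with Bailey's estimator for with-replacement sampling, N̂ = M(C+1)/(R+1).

N = 34

N̂ = 8·(16+1)/(3+1) = 8·17/4 = 136/4 = 34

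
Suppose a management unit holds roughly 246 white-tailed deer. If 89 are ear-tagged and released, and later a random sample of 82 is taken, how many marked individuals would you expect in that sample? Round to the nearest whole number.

expected recaptures ≈ 30

The marked fraction of the population is 89/246, so in a sample of 82 expect C·(M/N) marked.
E[R] = 89 × 82 / 246 = 7298 / 246 ≈ 29.7 → 30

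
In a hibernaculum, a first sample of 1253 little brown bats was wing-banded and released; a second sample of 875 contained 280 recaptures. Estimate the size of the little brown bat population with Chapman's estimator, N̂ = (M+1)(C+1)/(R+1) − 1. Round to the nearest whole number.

N̂ = (1253+1)(875+1)/(280+1) − 1 = 1254·876/281 − 1
= 1098504/281 − 1 ≈ 3909.3 − 1 ≈ 3908.3 → 3908

N ≈ 3908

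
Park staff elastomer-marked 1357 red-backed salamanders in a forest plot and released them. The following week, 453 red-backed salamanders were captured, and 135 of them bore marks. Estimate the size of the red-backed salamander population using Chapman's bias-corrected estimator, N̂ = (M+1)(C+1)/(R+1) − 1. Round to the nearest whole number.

N ≈ 4532

N̂ = (1357+1)(453+1)/(135+1) − 1 = 1358·454/136 − 1
= 616532/136 − 1 ≈ 4533.3 − 1 ≈ 4532.3 → 4532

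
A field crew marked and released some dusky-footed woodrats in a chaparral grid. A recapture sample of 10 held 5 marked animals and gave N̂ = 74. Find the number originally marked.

M = 37

From N = M·C/R: M = N·R / C = 74·5 / 10 = 370 / 10 = 37.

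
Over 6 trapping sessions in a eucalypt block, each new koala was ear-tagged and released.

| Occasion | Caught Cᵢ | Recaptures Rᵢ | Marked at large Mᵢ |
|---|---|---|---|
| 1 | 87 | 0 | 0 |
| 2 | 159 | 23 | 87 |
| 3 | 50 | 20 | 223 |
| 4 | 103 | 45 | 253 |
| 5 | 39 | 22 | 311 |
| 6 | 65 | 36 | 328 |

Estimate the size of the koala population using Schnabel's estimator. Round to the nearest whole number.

Σ MᵢCᵢ = 0·87 + 87·159 + 223·50 + 253·103 + 311·39 + 328·65 = 0 + 13833 + 11150 + 26059 + 12129 + 21320 = 84491
Σ Rᵢ = 0 + 23 + 20 + 45 + 22 + 36 = 146
N̂ = 84491 / 146 ≈ 578.7 → 579

N ≈ 579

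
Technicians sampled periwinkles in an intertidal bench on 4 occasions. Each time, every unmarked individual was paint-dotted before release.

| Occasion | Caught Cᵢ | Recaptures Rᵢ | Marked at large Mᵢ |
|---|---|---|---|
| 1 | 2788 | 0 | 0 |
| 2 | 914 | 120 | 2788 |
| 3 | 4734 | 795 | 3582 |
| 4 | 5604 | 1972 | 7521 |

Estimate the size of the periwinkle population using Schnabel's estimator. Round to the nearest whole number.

N ≈ 21,355

Σ MᵢCᵢ = 0·2788 + 2788·914 + 3582·4734 + 7521·5604 = 0 + 2548232 + 16957188 + 42147684 = 61653104
Σ Rᵢ = 0 + 120 + 795 + 1972 = 2887
N̂ = 61653104 / 2887 ≈ 21355.4 → 21355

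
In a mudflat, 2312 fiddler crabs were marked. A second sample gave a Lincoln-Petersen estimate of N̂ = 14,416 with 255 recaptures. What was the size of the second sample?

From N = M·C/R: C = N·R / M = 14416·255 / 2312 = 3676080 / 2312 = 1590.

C = 1590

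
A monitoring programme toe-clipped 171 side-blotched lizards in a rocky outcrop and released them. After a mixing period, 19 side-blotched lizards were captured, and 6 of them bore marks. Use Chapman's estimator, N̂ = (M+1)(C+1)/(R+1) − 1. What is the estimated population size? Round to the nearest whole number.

N̂ = (171+1)(19+1)/(6+1) − 1 = 172·20/7 − 1
= 3440/7 − 1 ≈ 491.4 − 1 ≈ 490.4 → 490

N ≈ 490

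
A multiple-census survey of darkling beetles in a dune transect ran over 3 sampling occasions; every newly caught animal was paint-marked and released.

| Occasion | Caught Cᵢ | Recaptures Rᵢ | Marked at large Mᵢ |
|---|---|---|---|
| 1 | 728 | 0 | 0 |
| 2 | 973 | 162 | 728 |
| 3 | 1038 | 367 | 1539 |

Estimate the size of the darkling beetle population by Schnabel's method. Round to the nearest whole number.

Σ MᵢCᵢ = 0·728 + 728·973 + 1539·1038 = 0 + 708344 + 1597482 = 2305826
Σ Rᵢ = 0 + 162 + 367 = 529
N̂ = 2305826 / 529 ≈ 4358.8 → 4359

N ≈ 4359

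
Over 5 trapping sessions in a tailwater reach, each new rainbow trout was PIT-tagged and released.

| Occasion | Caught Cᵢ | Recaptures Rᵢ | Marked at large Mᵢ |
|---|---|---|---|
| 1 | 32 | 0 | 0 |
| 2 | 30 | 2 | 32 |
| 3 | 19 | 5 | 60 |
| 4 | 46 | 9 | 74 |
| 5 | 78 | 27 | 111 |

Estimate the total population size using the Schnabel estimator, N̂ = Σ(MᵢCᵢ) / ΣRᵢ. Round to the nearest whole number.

Σ MᵢCᵢ = 0·32 + 32·30 + 60·19 + 74·46 + 111·78 = 0 + 960 + 1140 + 3404 + 8658 = 14162
Σ Rᵢ = 0 + 2 + 5 + 9 + 27 = 43
N̂ = 14162 / 43 ≈ 329.3 → 329

N ≈ 329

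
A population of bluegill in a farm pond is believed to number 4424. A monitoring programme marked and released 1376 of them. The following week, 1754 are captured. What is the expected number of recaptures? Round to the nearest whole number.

Expected recaptures E[R] = M·C / N.
E[R] = 1376 × 1754 / 4424 = 2413504 / 4424 ≈ 545.5 → 546

expected recaptures ≈ 546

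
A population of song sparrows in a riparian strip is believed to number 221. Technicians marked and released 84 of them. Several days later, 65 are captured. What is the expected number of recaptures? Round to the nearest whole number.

The marked fraction of the population is 84/221, so in a sample of 65 expect C·(M/N) marked.
E[R] = 84 × 65 / 221 = 5460 / 221 ≈ 24.7 → 25

expected recaptures ≈ 25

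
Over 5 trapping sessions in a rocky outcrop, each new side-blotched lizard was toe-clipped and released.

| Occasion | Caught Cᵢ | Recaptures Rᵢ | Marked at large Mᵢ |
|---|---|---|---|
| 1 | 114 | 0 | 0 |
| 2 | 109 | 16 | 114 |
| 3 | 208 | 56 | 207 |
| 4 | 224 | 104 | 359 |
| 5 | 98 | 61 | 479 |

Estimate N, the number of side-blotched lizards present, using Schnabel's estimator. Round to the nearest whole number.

Σ MᵢCᵢ = 0·114 + 114·109 + 207·208 + 359·224 + 479·98 = 0 + 12426 + 43056 + 80416 + 46942 = 182840
Σ Rᵢ = 0 + 16 + 56 + 104 + 61 = 237
N̂ = 182840 / 237 ≈ 771.48 → 771

N ≈ 771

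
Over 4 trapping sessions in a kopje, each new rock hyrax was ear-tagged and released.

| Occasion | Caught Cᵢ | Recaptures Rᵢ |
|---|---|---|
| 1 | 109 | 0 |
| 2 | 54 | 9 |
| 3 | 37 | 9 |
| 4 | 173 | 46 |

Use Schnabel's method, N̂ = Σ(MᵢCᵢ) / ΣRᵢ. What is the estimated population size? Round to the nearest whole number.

Marked at large before each occasion: Mᵢ = Σⱼ<ᵢ (Cⱼ − Rⱼ) → M1=0, M2=109, M3=154, M4=182
Σ MᵢCᵢ = 0·109 + 109·54 + 154·37 + 182·173 = 0 + 5886 + 5698 + 31486 = 43070
Σ Rᵢ = 0 + 9 + 9 + 46 = 64
N̂ = 43070 / 64 ≈ 673.0 → 673

N ≈ 673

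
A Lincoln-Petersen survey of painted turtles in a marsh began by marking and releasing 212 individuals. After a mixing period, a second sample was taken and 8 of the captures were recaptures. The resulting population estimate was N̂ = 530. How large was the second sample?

From N = M·C/R: C = N·R / M = 530·8 / 212 = 4240 / 212 = 20.

C = 20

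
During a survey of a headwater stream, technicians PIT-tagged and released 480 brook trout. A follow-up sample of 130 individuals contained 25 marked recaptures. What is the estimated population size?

N = 2496

If marked individuals mix randomly, R/C ≈ M/N, giving N ≈ M·C/R.
N = (480 × 130) / 25 = 62400 / 25 = 2496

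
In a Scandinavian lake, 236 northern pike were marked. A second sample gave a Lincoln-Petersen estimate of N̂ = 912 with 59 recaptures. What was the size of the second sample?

C = 228

From N = M·C/R: C = N·R / M = 912·59 / 236 = 53808 / 236 = 228.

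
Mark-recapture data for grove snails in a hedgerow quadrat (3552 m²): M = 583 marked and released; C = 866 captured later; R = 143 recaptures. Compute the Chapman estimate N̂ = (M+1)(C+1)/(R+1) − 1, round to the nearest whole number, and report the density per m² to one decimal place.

density ≈ 1.0 grove snails per m²

N̂ = 584·867/144 − 1 = 506328/144 − 1 ≈ 3515.2 → 3515
Density = N̂ / area = 3515 / 3552 ≈ 0.99 → 1.0 per m²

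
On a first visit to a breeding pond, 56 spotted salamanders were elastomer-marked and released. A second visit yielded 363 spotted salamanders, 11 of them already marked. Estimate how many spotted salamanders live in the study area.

N = 1848

Lincoln-Petersen assumes M/N = R/C, so N = M·C / R.
N = (56 × 363) / 11 = 20328 / 11 = 1848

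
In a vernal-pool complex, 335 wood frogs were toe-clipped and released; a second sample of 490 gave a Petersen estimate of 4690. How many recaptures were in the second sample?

R = 35

From N = M·C/R: R = M·C / N = 335·490 / 4690 = 164150 / 4690 = 35.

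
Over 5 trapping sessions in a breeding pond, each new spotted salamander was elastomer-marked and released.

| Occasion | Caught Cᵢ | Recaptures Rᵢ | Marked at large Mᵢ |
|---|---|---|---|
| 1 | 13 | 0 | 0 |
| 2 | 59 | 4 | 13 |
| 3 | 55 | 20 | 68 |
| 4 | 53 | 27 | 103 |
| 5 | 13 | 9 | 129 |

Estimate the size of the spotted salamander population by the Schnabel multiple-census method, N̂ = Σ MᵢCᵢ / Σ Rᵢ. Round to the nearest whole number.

N ≈ 194

Σ MᵢCᵢ = 0·13 + 13·59 + 68·55 + 103·53 + 129·13 = 0 + 767 + 3740 + 5459 + 1677 = 11643
Σ Rᵢ = 0 + 4 + 20 + 27 + 9 = 60
N̂ = 11643 / 60 ≈ 194.1 → 194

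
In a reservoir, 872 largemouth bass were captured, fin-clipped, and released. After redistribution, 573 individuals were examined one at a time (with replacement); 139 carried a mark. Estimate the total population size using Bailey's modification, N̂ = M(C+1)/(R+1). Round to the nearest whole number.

N ≈ 3575

N̂ = 872·(573+1)/(139+1) = 872·574/140 = 500528/140 ≈ 3575.2 → 3575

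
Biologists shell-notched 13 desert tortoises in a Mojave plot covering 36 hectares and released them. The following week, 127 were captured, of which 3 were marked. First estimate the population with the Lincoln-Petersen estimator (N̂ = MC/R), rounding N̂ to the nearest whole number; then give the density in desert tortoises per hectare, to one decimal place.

N̂ = 13·127/3 = 1651/3 ≈ 550.3 → 550
Density = N̂ / area = 550 / 36 ≈ 15.28 → 15.3 per hectare

density ≈ 15.3 desert tortoises per hectare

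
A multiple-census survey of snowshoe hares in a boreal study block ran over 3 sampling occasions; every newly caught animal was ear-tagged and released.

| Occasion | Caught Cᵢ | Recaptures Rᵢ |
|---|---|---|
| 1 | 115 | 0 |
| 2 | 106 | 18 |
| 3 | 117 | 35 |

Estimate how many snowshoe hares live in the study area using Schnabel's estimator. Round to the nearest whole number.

Marked at large before each occasion: Mᵢ = Σⱼ<ᵢ (Cⱼ − Rⱼ) → M1=0, M2=115, M3=203
Σ MᵢCᵢ = 0·115 + 115·106 + 203·117 = 0 + 12190 + 23751 = 35941
Σ Rᵢ = 0 + 18 + 35 = 53
N̂ = 35941 / 53 ≈ 678.1 → 678

N ≈ 678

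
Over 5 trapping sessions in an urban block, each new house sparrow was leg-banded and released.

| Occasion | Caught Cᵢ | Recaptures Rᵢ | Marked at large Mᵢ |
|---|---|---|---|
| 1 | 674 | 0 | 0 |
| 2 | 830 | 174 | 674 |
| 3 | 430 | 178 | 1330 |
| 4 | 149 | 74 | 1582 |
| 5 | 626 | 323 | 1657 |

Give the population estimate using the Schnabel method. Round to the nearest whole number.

N ≈ 3210

Σ MᵢCᵢ = 0·674 + 674·830 + 1330·430 + 1582·149 + 1657·626 = 0 + 559420 + 571900 + 235718 + 1037282 = 2404320
Σ Rᵢ = 0 + 174 + 178 + 74 + 323 = 749
N̂ = 2404320 / 749 ≈ 3210.0 → 3210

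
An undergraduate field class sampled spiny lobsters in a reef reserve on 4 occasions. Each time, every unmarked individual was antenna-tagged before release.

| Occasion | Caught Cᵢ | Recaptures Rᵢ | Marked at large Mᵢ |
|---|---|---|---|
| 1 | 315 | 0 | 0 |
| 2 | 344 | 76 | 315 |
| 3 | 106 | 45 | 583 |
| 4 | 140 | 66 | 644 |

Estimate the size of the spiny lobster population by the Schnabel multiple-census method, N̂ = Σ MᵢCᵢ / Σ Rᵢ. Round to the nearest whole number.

N ≈ 1392

Σ MᵢCᵢ = 0·315 + 315·344 + 583·106 + 644·140 = 0 + 108360 + 61798 + 90160 = 260318
Σ Rᵢ = 0 + 76 + 45 + 66 = 187
N̂ = 260318 / 187 ≈ 1392.1 → 1392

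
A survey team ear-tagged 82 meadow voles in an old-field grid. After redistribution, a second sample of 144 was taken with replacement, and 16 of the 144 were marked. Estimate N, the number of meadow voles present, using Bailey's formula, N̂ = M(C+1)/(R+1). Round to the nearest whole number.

N ≈ 699

N̂ = 82·(144+1)/(16+1) = 82·145/17 = 11890/17 ≈ 699.4 → 699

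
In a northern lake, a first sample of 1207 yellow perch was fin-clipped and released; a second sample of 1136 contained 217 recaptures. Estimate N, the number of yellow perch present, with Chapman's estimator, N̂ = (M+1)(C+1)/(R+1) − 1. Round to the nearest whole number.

N ≈ 6299

N̂ = (1207+1)(1136+1)/(217+1) − 1 = 1208·1137/218 − 1
= 1373496/218 − 1 ≈ 6300.4 − 1 ≈ 6299.4 → 6299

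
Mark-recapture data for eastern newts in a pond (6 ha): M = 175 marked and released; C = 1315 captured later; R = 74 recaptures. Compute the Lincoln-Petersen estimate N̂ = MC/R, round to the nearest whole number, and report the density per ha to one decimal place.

N̂ = 175·1315/74 = 230125/74 ≈ 3109.8 → 3110
Density = N̂ / area = 3110 / 6 ≈ 518.33 → 518.3 per ha

density ≈ 518.3 eastern newts per ha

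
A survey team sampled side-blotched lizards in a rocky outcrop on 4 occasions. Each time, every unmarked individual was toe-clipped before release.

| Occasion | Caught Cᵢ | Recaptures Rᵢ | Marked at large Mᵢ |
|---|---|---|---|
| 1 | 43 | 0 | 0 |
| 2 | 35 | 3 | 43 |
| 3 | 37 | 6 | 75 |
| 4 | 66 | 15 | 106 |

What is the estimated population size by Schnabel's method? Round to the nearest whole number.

Σ MᵢCᵢ = 0·43 + 43·35 + 75·37 + 106·66 = 0 + 1505 + 2775 + 6996 = 11276
Σ Rᵢ = 0 + 3 + 6 + 15 = 24
N̂ = 11276 / 24 ≈ 469.8 → 470

N ≈ 470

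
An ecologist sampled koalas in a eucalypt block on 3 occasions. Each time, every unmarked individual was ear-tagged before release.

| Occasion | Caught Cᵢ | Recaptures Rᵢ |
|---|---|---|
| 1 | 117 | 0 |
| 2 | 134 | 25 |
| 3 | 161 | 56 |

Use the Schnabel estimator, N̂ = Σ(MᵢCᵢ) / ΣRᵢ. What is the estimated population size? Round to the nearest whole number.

Marked at large before each occasion: Mᵢ = Σⱼ<ᵢ (Cⱼ − Rⱼ) → M1=0, M2=117, M3=226
Σ MᵢCᵢ = 0·117 + 117·134 + 226·161 = 0 + 15678 + 36386 = 52064
Σ Rᵢ = 0 + 25 + 56 = 81
N̂ = 52064 / 81 ≈ 642.8 → 643

N ≈ 643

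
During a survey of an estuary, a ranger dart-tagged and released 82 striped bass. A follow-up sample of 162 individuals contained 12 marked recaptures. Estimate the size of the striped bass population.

N = 1107

N = (82 × 162) / 12 = 13284 / 12 = 1107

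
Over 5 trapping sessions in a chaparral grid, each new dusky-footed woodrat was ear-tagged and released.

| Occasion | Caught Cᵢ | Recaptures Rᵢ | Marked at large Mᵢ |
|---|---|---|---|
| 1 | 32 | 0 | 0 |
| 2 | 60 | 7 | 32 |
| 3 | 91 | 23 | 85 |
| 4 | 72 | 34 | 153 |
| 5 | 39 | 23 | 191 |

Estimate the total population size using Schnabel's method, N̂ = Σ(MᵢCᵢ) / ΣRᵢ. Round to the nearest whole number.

N ≈ 323

Σ MᵢCᵢ = 0·32 + 32·60 + 85·91 + 153·72 + 191·39 = 0 + 1920 + 7735 + 11016 + 7449 = 28120
Σ Rᵢ = 0 + 7 + 23 + 34 + 23 = 87
N̂ = 28120 / 87 ≈ 323.2 → 323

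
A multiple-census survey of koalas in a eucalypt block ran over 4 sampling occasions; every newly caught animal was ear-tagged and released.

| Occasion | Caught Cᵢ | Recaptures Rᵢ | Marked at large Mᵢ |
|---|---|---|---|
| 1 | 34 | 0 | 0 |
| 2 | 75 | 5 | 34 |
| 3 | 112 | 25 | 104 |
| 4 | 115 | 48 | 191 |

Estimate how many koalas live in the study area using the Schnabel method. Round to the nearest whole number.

Σ MᵢCᵢ = 0·34 + 34·75 + 104·112 + 191·115 = 0 + 2550 + 11648 + 21965 = 36163
Σ Rᵢ = 0 + 5 + 25 + 48 = 78
N̂ = 36163 / 78 ≈ 463.6 → 464

N ≈ 464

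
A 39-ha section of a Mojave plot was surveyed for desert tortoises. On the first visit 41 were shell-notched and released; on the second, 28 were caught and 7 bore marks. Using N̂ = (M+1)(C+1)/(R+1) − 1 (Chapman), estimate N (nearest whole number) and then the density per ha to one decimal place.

density ≈ 3.9 desert tortoises per ha

N̂ = 42·29/8 − 1 = 1218/8 − 1 ≈ 151.2 → 151
Density = N̂ / area = 151 / 39 ≈ 3.87 → 3.9 per ha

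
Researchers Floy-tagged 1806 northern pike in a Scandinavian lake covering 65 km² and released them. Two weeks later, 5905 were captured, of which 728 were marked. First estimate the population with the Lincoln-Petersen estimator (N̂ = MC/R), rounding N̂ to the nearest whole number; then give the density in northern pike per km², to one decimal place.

density ≈ 225.4 northern pike per km²

N̂ = 1806·5905/728 = 10664430/728 ≈ 14648.9 → 14649
Density = N̂ / area = 14649 / 65 ≈ 225.37 → 225.4 per km²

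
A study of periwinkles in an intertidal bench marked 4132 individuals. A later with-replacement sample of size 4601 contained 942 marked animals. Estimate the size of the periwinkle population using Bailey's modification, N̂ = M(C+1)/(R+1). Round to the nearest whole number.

N̂ = 4132·(4601+1)/(942+1) = 4132·4602/943 = 19015464/943 ≈ 20164.9 → 20165

N ≈ 20,165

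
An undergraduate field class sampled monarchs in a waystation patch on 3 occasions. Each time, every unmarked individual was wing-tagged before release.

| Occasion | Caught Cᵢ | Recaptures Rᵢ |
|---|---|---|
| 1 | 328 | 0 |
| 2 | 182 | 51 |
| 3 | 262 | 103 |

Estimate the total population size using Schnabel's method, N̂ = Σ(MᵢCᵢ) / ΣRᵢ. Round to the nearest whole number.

N ≈ 1169

Marked at large before each occasion: Mᵢ = Σⱼ<ᵢ (Cⱼ − Rⱼ) → M1=0, M2=328, M3=459
Σ MᵢCᵢ = 0·328 + 328·182 + 459·262 = 0 + 59696 + 120258 = 179954
Σ Rᵢ = 0 + 51 + 103 = 154
N̂ = 179954 / 154 ≈ 1168.5 → 1169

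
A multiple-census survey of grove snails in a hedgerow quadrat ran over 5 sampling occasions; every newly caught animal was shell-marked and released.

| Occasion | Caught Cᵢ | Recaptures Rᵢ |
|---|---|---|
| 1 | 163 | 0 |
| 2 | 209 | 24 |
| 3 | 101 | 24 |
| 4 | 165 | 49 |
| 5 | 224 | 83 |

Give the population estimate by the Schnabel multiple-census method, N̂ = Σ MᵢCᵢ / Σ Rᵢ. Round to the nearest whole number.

Marked at large before each occasion: Mᵢ = Σⱼ<ᵢ (Cⱼ − Rⱼ) → M1=0, M2=163, M3=348, M4=425, M5=541
Σ MᵢCᵢ = 0·163 + 163·209 + 348·101 + 425·165 + 541·224 = 0 + 34067 + 35148 + 70125 + 121184 = 260524
Σ Rᵢ = 0 + 24 + 24 + 49 + 83 = 180
N̂ = 260524 / 180 ≈ 1447.4 → 1447

N ≈ 1447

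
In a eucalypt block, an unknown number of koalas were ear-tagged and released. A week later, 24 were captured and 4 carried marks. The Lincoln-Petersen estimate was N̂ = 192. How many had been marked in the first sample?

From N = M·C/R: M = N·R / C = 192·4 / 24 = 768 / 24 = 32.

M = 32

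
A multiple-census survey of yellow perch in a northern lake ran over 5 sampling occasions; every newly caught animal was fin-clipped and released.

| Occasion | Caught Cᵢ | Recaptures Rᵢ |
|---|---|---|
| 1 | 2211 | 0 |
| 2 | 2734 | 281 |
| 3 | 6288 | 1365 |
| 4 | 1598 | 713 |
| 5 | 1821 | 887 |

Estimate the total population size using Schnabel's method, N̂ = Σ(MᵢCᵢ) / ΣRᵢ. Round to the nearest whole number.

N ≈ 21,492

Marked at large before each occasion: Mᵢ = Σⱼ<ᵢ (Cⱼ − Rⱼ) → M1=0, M2=2211, M3=4664, M4=9587, M5=10472
Σ MᵢCᵢ = 0·2211 + 2211·2734 + 4664·6288 + 9587·1598 + 10472·1821 = 0 + 6044874 + 29327232 + 15320026 + 19069512 = 69761644
Σ Rᵢ = 0 + 281 + 1365 + 713 + 887 = 3246
N̂ = 69761644 / 3246 ≈ 21491.6 → 21492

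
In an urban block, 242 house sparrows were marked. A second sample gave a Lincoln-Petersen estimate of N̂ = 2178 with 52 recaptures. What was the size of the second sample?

From N = M·C/R: C = N·R / M = 2178·52 / 242 = 113256 / 242 = 468.

C = 468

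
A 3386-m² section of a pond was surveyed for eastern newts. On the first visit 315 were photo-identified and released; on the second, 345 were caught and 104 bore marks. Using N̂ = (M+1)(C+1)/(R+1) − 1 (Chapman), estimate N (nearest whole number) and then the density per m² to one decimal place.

N̂ = 316·346/105 − 1 = 109336/105 − 1 ≈ 1040.3 → 1040
Density = N̂ / area = 1040 / 3386 ≈ 0.31 → 0.3 per m²

density ≈ 0.3 eastern newts per m²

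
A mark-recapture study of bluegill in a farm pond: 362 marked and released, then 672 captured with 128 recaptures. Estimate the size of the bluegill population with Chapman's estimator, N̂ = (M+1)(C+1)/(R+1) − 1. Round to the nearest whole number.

N ≈ 1893

N̂ = (362+1)(672+1)/(128+1) − 1 = 363·673/129 − 1
= 244299/129 − 1 ≈ 1893.8 − 1 ≈ 1892.8 → 1893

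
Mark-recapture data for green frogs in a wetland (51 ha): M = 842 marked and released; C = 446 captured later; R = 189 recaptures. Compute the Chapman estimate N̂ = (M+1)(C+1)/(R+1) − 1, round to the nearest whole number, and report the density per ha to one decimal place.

density ≈ 38.9 green frogs per ha

N̂ = 843·447/190 − 1 = 376821/190 − 1 ≈ 1982.3 → 1982
Density = N̂ / area = 1982 / 51 ≈ 38.86 → 38.9 per ha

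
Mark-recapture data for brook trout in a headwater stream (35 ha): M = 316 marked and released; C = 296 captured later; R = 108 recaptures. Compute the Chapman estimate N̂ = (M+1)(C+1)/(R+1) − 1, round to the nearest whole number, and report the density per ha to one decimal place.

N̂ = 317·297/109 − 1 = 94149/109 − 1 ≈ 862.8 → 863
Density = N̂ / area = 863 / 35 ≈ 24.66 → 24.7 per ha

density ≈ 24.7 brook trout per ha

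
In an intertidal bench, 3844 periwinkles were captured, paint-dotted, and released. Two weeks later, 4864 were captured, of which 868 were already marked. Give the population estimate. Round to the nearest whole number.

N ≈ 21,541

If marked individuals mix randomly, R/C ≈ M/N, giving N ≈ M·C/R.
N = (3844 × 4864) / 868 = 18697216 / 868 ≈ 21540.6 → 21541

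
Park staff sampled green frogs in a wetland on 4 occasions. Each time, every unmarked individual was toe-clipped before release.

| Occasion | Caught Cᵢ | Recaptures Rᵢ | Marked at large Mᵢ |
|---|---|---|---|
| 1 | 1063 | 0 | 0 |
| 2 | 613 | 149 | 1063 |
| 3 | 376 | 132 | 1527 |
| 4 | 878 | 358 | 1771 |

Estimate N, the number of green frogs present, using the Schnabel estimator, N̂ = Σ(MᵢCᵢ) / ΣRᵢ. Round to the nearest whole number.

Σ MᵢCᵢ = 0·1063 + 1063·613 + 1527·376 + 1771·878 = 0 + 651619 + 574152 + 1554938 = 2780709
Σ Rᵢ = 0 + 149 + 132 + 358 = 639
N̂ = 2780709 / 639 ≈ 4351.7 → 4352

N ≈ 4352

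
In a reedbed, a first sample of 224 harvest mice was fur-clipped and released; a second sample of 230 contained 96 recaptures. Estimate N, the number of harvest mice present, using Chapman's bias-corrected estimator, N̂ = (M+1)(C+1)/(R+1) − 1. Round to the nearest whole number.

N ≈ 535

N̂ = (224+1)(230+1)/(96+1) − 1 = 225·231/97 − 1
= 51975/97 − 1 ≈ 535.8 − 1 ≈ 534.8 → 535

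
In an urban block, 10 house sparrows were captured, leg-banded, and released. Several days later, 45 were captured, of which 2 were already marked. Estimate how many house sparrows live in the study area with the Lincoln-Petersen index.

If marked individuals mix randomly, R/C ≈ M/N, giving N ≈ M·C/R.
N = (10 × 45) / 2 = 450 / 2 = 225

N = 225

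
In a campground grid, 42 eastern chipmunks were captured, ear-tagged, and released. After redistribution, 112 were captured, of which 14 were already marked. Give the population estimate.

If marked individuals mix randomly, R/C ≈ M/N, giving N ≈ M·C/R.
N = (42 × 112) / 14 = 4704 / 14 = 336

N = 336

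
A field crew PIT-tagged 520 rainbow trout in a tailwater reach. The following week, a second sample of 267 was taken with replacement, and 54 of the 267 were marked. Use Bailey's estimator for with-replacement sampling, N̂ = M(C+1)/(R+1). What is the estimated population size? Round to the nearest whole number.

N̂ = 520·(267+1)/(54+1) = 520·268/55 = 139360/55 ≈ 2533.8 → 2534

N ≈ 2534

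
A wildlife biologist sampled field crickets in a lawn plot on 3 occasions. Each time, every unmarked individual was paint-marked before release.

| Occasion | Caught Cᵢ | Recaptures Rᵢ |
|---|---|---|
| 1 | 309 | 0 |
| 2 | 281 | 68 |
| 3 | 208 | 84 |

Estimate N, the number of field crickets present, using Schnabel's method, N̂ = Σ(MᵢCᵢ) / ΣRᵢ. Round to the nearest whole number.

N ≈ 1286

Marked at large before each occasion: Mᵢ = Σⱼ<ᵢ (Cⱼ − Rⱼ) → M1=0, M2=309, M3=522
Σ MᵢCᵢ = 0·309 + 309·281 + 522·208 = 0 + 86829 + 108576 = 195405
Σ Rᵢ = 0 + 68 + 84 = 152
N̂ = 195405 / 152 ≈ 1285.6 → 1286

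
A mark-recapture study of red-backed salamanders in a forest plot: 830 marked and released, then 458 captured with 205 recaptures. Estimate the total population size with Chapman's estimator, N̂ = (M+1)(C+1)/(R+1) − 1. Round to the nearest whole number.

N̂ = (830+1)(458+1)/(205+1) − 1 = 831·459/206 − 1
= 381429/206 − 1 ≈ 1851.6 − 1 ≈ 1850.6 → 1851

N ≈ 1851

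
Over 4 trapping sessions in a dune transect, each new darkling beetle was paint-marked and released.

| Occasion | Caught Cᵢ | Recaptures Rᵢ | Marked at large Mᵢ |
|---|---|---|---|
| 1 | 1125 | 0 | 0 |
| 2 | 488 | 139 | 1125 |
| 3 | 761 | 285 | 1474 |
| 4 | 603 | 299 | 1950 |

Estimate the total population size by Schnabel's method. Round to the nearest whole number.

Σ MᵢCᵢ = 0·1125 + 1125·488 + 1474·761 + 1950·603 = 0 + 549000 + 1121714 + 1175850 = 2846564
Σ Rᵢ = 0 + 139 + 285 + 299 = 723
N̂ = 2846564 / 723 ≈ 3937.2 → 3937

N ≈ 3937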